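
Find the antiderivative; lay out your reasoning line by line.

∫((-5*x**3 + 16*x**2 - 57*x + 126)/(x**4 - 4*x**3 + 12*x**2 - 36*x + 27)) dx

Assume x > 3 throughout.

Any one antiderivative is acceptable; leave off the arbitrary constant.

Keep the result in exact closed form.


Step 1. Decompose ∫((-5*x**3 + 16*x**2 - 57*x + 126)/(x**4 - 4*x**3 + 12*x**2 - 36*x + 27)) dx by partial fractions, (-5*x**3 + 16*x**2 - 57*x + 126)/(x**4 - 4*x**3 + 12*x**2 - 36*x + 27) = 3/(x**2 + 9) - 4/(x - 1) - 1/(x - 3): now ∫(-1/(x - 3)) dx + ∫(-4/(x - 1)) dx + ∫(3/(x**2 + 9)) dx.
Step 2. Evaluate the standard form [assuming x > 1]: now -4*log(x - 1) + ∫(-1/(x - 3)) dx + ∫(3/(x**2 + 9)) dx.
Step 3. Evaluate the standard form [assuming x > 3]: now -log(x - 3) - 4*log(x - 1) + ∫(3/(x**2 + 9)) dx.
Step 4. Evaluate the standard form: now -log(x - 3) - 4*log(x - 1) + atan(x/3).
Answer: -log(x - 3) - 4*log(x - 1) + atan(x/3).


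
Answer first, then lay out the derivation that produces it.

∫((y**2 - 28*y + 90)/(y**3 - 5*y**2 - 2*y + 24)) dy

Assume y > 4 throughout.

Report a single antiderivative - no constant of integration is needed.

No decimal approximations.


The answer is -log(y - 4) - 3*log(y - 3) + 5*log(y + 2).
Step 1. Decompose ∫((y**2 - 28*y + 90)/(y**3 - 5*y**2 - 2*y + 24)) dy by partial fractions, (y**2 - 28*y + 90)/(y**3 - 5*y**2 - 2*y + 24) = 5/(y + 2) - 3/(y - 3) - 1/(y - 4): now ∫(-1/(y - 4)) dy + ∫(-3/(y - 3)) dy + ∫(5/(y + 2)) dy.
Step 2. Evaluate the standard form [assuming y > 3]: now -3*log(y - 3) + ∫(-1/(y - 4)) dy + ∫(5/(y + 2)) dy.
Step 3. Evaluate the standard form [assuming y > 4]: now -log(y - 4) - 3*log(y - 3) + ∫(5/(y + 2)) dy.
Step 4. Evaluate the standard form [assuming y > -2]: now -log(y - 4) - 3*log(y - 3) + 5*log(y + 2).
Answer: -log(y - 4) - 3*log(y - 3) + 5*log(y + 2).


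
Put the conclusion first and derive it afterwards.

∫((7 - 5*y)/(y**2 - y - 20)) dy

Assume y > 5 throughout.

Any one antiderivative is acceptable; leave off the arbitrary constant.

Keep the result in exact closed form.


The answer is -2*log(y - 5) - 3*log(y + 4).
Step 1. Decompose ∫((7 - 5*y)/(y**2 - y - 20)) dy by partial fractions, (7 - 5*y)/(y**2 - y - 20) = -3/(y + 4) - 2/(y - 5): now ∫(-2/(y - 5)) dy + ∫(-3/(y + 4)) dy.
Step 2. Evaluate the standard form [assuming y > -4]: now -3*log(y + 4) + ∫(-2/(y - 5)) dy.
Step 3. Evaluate the standard form [assuming y > 5]: now -2*log(y - 5) - 3*log(y + 4).
Answer: -2*log(y - 5) - 3*log(y + 4).


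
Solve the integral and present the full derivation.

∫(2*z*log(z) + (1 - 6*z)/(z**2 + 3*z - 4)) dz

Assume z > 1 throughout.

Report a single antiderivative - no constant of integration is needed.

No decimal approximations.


Step 1. Rewrite: now ∫(2*z*log(z)) dz + ∫((1 - 6*z)/(z**2 + 3*z - 4)) dz.
Step 2. Decompose ∫((1 - 6*z)/(z**2 + 3*z - 4)) dz by partial fractions, (1 - 6*z)/(z**2 + 3*z - 4) = -5/(z + 4) - 1/(z - 1): now ∫(2*z*log(z)) dz + ∫(-1/(z - 1)) dz + ∫(-5/(z + 4)) dz.
Step 3. Evaluate the standard form [assuming z > -4]: now -5*log(z + 4) + ∫(2*z*log(z)) dz + ∫(-1/(z - 1)) dz.
Step 4. Evaluate the standard form [assuming z > 1]: now -log(z - 1) - 5*log(z + 4) + ∫(2*z*log(z)) dz.
Step 5. Integrate ∫(2*z*log(z)) dz by parts with u = log(z), dv = (2*z) dz, so v = z**2 [assuming z > 0]: now z**2*log(z) - log(z - 1) - 5*log(z + 4) + ∫(-z) dz.
Step 6. Evaluate the standard form: now z**2*log(z) - z**2/2 - log(z - 1) - 5*log(z + 4).
Answer: z**2*log(z) - z**2/2 - log(z - 1) - 5*log(z + 4).


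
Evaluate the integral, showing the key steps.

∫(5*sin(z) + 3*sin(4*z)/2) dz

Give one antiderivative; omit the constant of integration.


Step 1. Rewrite: now ∫(5*sin(z)) dz + ∫(3*sin(4*z)/2) dz.
Step 2. Evaluate the standard form: now -5*cos(z) + ∫(3*sin(4*z)/2) dz.
Step 3. Evaluate the standard form: now -5*cos(z) - 3*cos(4*z)/8.
Answer: -5*cos(z) - 3*cos(4*z)/8.


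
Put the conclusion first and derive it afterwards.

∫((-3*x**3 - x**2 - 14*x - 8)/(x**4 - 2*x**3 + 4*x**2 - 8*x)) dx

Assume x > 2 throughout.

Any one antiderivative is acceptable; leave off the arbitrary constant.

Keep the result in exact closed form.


The answer is log(x) - 4*log(x - 2) + atan(x/2)/2.
Step 1. Decompose ∫((-3*x**3 - x**2 - 14*x - 8)/(x**4 - 2*x**3 + 4*x**2 - 8*x)) dx by partial fractions, (-3*x**3 - x**2 - 14*x - 8)/(x**4 - 2*x**3 + 4*x**2 - 8*x) = 1/(x**2 + 4) - 4/(x - 2) + 1/x: now ∫(1/x) dx + ∫(-4/(x - 2)) dx + ∫(1/(x**2 + 4)) dx.
Step 2. Evaluate the standard form [assuming x > 0]: now log(x) + ∫(-4/(x - 2)) dx + ∫(1/(x**2 + 4)) dx.
Step 3. Evaluate the standard form [assuming x > 2]: now log(x) - 4*log(x - 2) + ∫(1/(x**2 + 4)) dx.
Step 4. Evaluate the standard form: now log(x) - 4*log(x - 2) + atan(x/2)/2.
Answer: log(x) - 4*log(x - 2) + atan(x/2)/2.


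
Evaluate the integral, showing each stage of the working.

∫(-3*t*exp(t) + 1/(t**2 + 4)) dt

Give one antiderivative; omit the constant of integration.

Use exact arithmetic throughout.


Step 1. Rewrite: now ∫(-3*t*exp(t)) dt + ∫(1/(t**2 + 4)) dt.
Step 2. Integrate ∫(-3*t*exp(t)) dt by parts with u = t, dv = (-3*exp(t)) dt, so v = -3*exp(t): now -3*t*exp(t) + ∫(1/(t**2 + 4)) dt + ∫(3*exp(t)) dt.
Step 3. Evaluate the standard form: now -3*t*exp(t) + 3*exp(t) + ∫(1/(t**2 + 4)) dt.
Step 4. Evaluate the standard form: now -3*t*exp(t) + 3*exp(t) + atan(t/2)/2.
Answer: -3*t*exp(t) + 3*exp(t) + atan(t/2)/2.


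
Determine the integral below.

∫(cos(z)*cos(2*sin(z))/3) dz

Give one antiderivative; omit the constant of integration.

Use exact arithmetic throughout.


Answer: sin(2*sin(z))/6.


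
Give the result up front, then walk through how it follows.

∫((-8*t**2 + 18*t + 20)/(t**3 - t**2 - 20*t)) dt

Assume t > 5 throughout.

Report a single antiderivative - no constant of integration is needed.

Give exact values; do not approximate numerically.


The answer is -log(t) - 2*log(t - 5) - 5*log(t + 4).
Step 1. Decompose ∫((-8*t**2 + 18*t + 20)/(t**3 - t**2 - 20*t)) dt by partial fractions, (-8*t**2 + 18*t + 20)/(t**3 - t**2 - 20*t) = -5/(t + 4) - 2/(t - 5) - 1/t: now ∫(-1/t) dt + ∫(-2/(t - 5)) dt + ∫(-5/(t + 4)) dt.
Step 2. Evaluate the standard form [assuming t > 0]: now -log(t) + ∫(-2/(t - 5)) dt + ∫(-5/(t + 4)) dt.
Step 3. Evaluate the standard form [assuming t > -4]: now -log(t) - 5*log(t + 4) + ∫(-2/(t - 5)) dt.
Step 4. Evaluate the standard form [assuming t > 5]: now -log(t) - 2*log(t - 5) - 5*log(t + 4).
Answer: -log(t) - 2*log(t - 5) - 5*log(t + 4).


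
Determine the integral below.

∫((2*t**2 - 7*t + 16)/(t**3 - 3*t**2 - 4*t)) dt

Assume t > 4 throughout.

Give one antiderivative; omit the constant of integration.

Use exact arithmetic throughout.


Answer: -4*log(t) + log(t - 4) + 5*log(t + 1).


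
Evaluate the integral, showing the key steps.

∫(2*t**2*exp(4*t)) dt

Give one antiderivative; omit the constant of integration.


Step 1. Integrate ∫(2*t**2*exp(4*t)) dt by parts with u = t**2, dv = (2*exp(4*t)) dt, so v = exp(4*t)/2: now t**2*exp(4*t)/2 + ∫(-t*exp(4*t)) dt.
Step 2. Integrate ∫(-t*exp(4*t)) dt by parts with u = t, dv = (-exp(4*t)) dt, so v = -exp(4*t)/4: now t**2*exp(4*t)/2 - t*exp(4*t)/4 + ∫(exp(4*t)/4) dt.
Step 3. Evaluate the standard form: now t**2*exp(4*t)/2 - t*exp(4*t)/4 + exp(4*t)/16.
Answer: t**2*exp(4*t)/2 - t*exp(4*t)/4 + exp(4*t)/16.


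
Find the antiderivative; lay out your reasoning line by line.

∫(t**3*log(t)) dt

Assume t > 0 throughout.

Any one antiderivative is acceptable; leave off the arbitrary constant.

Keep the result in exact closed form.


Step 1. Integrate ∫(t**3*log(t)) dt by parts with u = log(t), dv = (t**3) dt, so v = t**4/4 [assuming t > 0]: now t**4*log(t)/4 + ∫(-t**3/4) dt.
Step 2. Evaluate the standard form: now t**4*log(t)/4 - t**4/16.
Answer: t**4*log(t)/4 - t**4/16.


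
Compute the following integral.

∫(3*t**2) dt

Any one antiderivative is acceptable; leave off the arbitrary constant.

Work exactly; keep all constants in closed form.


Answer: t**3.


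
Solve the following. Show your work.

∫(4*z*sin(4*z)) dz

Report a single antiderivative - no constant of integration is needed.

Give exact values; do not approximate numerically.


Step 1. Integrate ∫(4*z*sin(4*z)) dz by parts with u = z, dv = (4*sin(4*z)) dz, so v = -cos(4*z): now -z*cos(4*z) + ∫(cos(4*z)) dz.
Step 2. Evaluate the standard form: now -z*cos(4*z) + sin(4*z)/4.
Answer: -z*cos(4*z) + sin(4*z)/4.


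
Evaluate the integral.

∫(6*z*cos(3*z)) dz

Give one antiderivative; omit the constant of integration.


Answer: 2*z*sin(3*z) + 2*cos(3*z)/3.


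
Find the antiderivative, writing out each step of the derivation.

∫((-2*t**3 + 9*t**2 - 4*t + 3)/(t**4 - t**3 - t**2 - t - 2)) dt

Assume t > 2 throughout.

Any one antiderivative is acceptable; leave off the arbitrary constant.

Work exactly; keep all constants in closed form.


Step 1. Decompose ∫((-2*t**3 + 9*t**2 - 4*t + 3)/(t**4 - t**3 - t**2 - t - 2)) dt by partial fractions, (-2*t**3 + 9*t**2 - 4*t + 3)/(t**4 - t**3 - t**2 - t - 2) = 2/(t**2 + 1) - 3/(t + 1) + 1/(t - 2): now ∫(1/(t - 2)) dt + ∫(-3/(t + 1)) dt + ∫(2/(t**2 + 1)) dt.
Step 2. Evaluate the standard form [assuming t > 2]: now log(t - 2) + ∫(-3/(t + 1)) dt + ∫(2/(t**2 + 1)) dt.
Step 3. Evaluate the standard form [assuming t > -1]: now log(t - 2) - 3*log(t + 1) + ∫(2/(t**2 + 1)) dt.
Step 4. Evaluate the standard form: now log(t - 2) - 3*log(t + 1) + 2*atan(t).
Answer: log(t - 2) - 3*log(t + 1) + 2*atan(t).


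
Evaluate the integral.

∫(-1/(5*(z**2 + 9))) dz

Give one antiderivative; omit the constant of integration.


Answer: -atan(z/3)/15.


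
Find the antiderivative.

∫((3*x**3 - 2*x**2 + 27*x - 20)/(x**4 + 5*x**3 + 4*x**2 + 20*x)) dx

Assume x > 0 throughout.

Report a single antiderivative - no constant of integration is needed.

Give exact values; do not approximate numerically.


Answer: -log(x) + 4*log(x + 5) + 3*atan(x/2)/2.


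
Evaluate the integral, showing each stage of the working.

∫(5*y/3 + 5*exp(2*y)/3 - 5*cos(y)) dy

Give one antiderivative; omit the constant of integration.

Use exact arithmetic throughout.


Step 1. Rewrite: now ∫(5*y/3) dy + ∫(5*exp(2*y)/3) dy + ∫(-5*cos(y)) dy.
Step 2. Evaluate the standard form: now -5*sin(y) + ∫(5*y/3) dy + ∫(5*exp(2*y)/3) dy.
Step 3. Evaluate the standard form: now 5*y**2/6 - 5*sin(y) + ∫(5*exp(2*y)/3) dy.
Step 4. Evaluate the standard form: now 5*y**2/6 + 5*exp(2*y)/6 - 5*sin(y).
Answer: 5*y**2/6 + 5*exp(2*y)/6 - 5*sin(y).


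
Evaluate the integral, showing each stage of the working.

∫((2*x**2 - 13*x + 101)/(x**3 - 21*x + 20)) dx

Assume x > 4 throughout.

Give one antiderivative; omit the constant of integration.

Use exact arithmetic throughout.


Step 1. Decompose ∫((2*x**2 - 13*x + 101)/(x**3 - 21*x + 20)) dx by partial fractions, (2*x**2 - 13*x + 101)/(x**3 - 21*x + 20) = 4/(x + 5) - 5/(x - 1) + 3/(x - 4): now ∫(3/(x - 4)) dx + ∫(-5/(x - 1)) dx + ∫(4/(x + 5)) dx.
Step 2. Evaluate the standard form [assuming x > 4]: now 3*log(x - 4) + ∫(-5/(x - 1)) dx + ∫(4/(x + 5)) dx.
Step 3. Evaluate the standard form [assuming x > 1]: now 3*log(x - 4) - 5*log(x - 1) + ∫(4/(x + 5)) dx.
Step 4. Evaluate the standard form [assuming x > -5]: now 3*log(x - 4) - 5*log(x - 1) + 4*log(x + 5).
Answer: 3*log(x - 4) - 5*log(x - 1) + 4*log(x + 5).


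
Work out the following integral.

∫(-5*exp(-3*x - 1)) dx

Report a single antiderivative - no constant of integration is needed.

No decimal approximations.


Answer: 5*exp(-3*x - 1)/3.


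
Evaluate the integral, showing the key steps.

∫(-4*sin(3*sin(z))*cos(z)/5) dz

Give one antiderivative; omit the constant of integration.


Step 1. Substitute u = sin(z), turning ∫(-4*sin(3*sin(z))*cos(z)/5) dz into ∫(-4*sin(3*u)/5) du: now ∫(-4*sin(3*u)/5) du.
Step 2. Evaluate the standard form: now 4*cos(3*u)/15.
Step 3. Substitute back u = sin(z): now 4*cos(3*sin(z))/15.
Answer: 4*cos(3*sin(z))/15.


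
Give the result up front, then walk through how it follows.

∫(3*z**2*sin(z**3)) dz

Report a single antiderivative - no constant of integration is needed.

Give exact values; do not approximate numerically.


The answer is -cos(z**3).
Step 1. Substitute u = z**3, turning ∫(3*z**2*sin(z**3)) dz into ∫(sin(u)) du: now ∫(sin(u)) du.
Step 2. Evaluate the standard form: now -cos(u).
Step 3. Substitute back u = z**3: now -cos(z**3).
Answer: -cos(z**3).


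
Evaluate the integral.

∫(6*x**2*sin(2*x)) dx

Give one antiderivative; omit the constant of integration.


Answer: -3*x**2*cos(2*x) + 3*x*sin(2*x) + 3*cos(2*x)/2.


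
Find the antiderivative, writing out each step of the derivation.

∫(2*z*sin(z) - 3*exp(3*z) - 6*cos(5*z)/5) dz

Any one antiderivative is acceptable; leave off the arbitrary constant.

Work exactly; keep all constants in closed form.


Step 1. Rewrite: now ∫(2*z*sin(z)) dz + ∫(-3*exp(3*z)) dz + ∫(-6*cos(5*z)/5) dz.
Step 2. Integrate ∫(2*z*sin(z)) dz by parts with u = z, dv = (2*sin(z)) dz, so v = -2*cos(z): now -2*z*cos(z) + ∫(-3*exp(3*z)) dz + ∫(2*cos(z)) dz + ∫(-6*cos(5*z)/5) dz.
Step 3. Evaluate the standard form: now -2*z*cos(z) + 2*sin(z) + ∫(-3*exp(3*z)) dz + ∫(-6*cos(5*z)/5) dz.
Step 4. Evaluate the standard form: now -2*z*cos(z) + 2*sin(z) - 6*sin(5*z)/25 + ∫(-3*exp(3*z)) dz.
Step 5. Evaluate the standard form: now -2*z*cos(z) - exp(3*z) + 2*sin(z) - 6*sin(5*z)/25.
Answer: -2*z*cos(z) - exp(3*z) + 2*sin(z) - 6*sin(5*z)/25.


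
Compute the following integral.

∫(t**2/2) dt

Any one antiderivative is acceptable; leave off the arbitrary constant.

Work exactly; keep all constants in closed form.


Answer: t**3/6.


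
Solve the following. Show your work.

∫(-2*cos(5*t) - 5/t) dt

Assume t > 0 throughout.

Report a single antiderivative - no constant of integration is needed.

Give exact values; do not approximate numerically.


Step 1. Rewrite: now ∫(-5/t) dt + ∫(-2*cos(5*t)) dt.
Step 2. Evaluate the standard form [assuming t > 0]: now -5*log(t) + ∫(-2*cos(5*t)) dt.
Step 3. Evaluate the standard form: now -5*log(t) - 2*sin(5*t)/5.
Answer: -5*log(t) - 2*sin(5*t)/5.


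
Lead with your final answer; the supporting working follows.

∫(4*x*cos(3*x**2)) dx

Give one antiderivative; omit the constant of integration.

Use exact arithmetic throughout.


The answer is 2*sin(3*x**2)/3.
Step 1. Substitute u = x**2, turning ∫(4*x*cos(3*x**2)) dx into ∫(2*cos(3*u)) du: now ∫(2*cos(3*u)) du.
Step 2. Evaluate the standard form: now 2*sin(3*u)/3.
Step 3. Substitute back u = x**2: now 2*sin(3*x**2)/3.
Answer: 2*sin(3*x**2)/3.


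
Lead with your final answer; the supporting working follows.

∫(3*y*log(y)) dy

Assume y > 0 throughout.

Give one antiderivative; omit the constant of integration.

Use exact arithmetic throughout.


The answer is 3*y**2*log(y)/2 - 3*y**2/4.
Step 1. Integrate ∫(3*y*log(y)) dy by parts with u = log(y), dv = (3*y) dy, so v = 3*y**2/2 [assuming y > 0]: now 3*y**2*log(y)/2 + ∫(-3*y/2) dy.
Step 2. Evaluate the standard form: now 3*y**2*log(y)/2 - 3*y**2/4.
Answer: 3*y**2*log(y)/2 - 3*y**2/4.


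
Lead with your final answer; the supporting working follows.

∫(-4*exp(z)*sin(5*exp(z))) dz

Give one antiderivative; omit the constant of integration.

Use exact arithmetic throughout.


The answer is 4*cos(5*exp(z))/5.
Step 1. Substitute u = exp(z), turning ∫(-4*exp(z)*sin(5*exp(z))) dz into ∫(-4*sin(5*u)) du: now ∫(-4*sin(5*u)) du.
Step 2. Evaluate the standard form: now 4*cos(5*u)/5.
Step 3. Substitute back u = exp(z): now 4*cos(5*exp(z))/5.
Answer: 4*cos(5*exp(z))/5.


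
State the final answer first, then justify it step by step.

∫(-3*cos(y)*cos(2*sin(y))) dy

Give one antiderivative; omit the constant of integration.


The answer is -3*sin(2*sin(y))/2.
Step 1. Substitute u = sin(y), turning ∫(-3*cos(y)*cos(2*sin(y))) dy into ∫(-3*cos(2*u)) du: now ∫(-3*cos(2*u)) du.
Step 2. Evaluate the standard form: now -3*sin(2*u)/2.
Step 3. Substitute back u = sin(y): now -3*sin(2*sin(y))/2.
Answer: -3*sin(2*sin(y))/2.


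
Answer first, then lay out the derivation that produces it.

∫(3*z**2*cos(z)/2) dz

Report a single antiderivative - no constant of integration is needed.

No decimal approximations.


The answer is 3*z**2*sin(z)/2 + 3*z*cos(z) - 3*sin(z).
Step 1. Integrate ∫(3*z**2*cos(z)/2) dz by parts with u = z**2, dv = (3*cos(z)/2) dz, so v = 3*sin(z)/2: now 3*z**2*sin(z)/2 + ∫(-3*z*sin(z)) dz.
Step 2. Integrate ∫(-3*z*sin(z)) dz by parts with u = z, dv = (-3*sin(z)) dz, so v = 3*cos(z): now 3*z**2*sin(z)/2 + 3*z*cos(z) + ∫(-3*cos(z)) dz.
Step 3. Evaluate the standard form: now 3*z**2*sin(z)/2 + 3*z*cos(z) - 3*sin(z).
Answer: 3*z**2*sin(z)/2 + 3*z*cos(z) - 3*sin(z).


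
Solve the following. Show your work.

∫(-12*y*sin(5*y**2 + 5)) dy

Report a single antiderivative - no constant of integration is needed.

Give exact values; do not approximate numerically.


Step 1. Substitute u = y**2 + 1, turning ∫(-12*y*sin(5*y**2 + 5)) dy into ∫(-6*sin(5*u)) du: now ∫(-6*sin(5*u)) du.
Step 2. Evaluate the standard form: now 6*cos(5*u)/5.
Step 3. Substitute back u = y**2 + 1: now 6*cos(5*y**2 + 5)/5.
Answer: 6*cos(5*y**2 + 5)/5.


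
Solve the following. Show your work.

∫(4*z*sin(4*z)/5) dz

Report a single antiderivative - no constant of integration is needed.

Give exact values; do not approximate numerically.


Step 1. Integrate ∫(4*z*sin(4*z)/5) dz by parts with u = z, dv = (4*sin(4*z)/5) dz, so v = -cos(4*z)/5: now -z*cos(4*z)/5 + ∫(cos(4*z)/5) dz.
Step 2. Evaluate the standard form: now -z*cos(4*z)/5 + sin(4*z)/20.
Answer: -z*cos(4*z)/5 + sin(4*z)/20.


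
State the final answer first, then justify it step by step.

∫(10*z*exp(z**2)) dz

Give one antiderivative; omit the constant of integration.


The answer is 5*exp(z**2).
Step 1. Substitute u = z**2, turning ∫(10*z*exp(z**2)) dz into ∫(5*exp(u)) du: now ∫(5*exp(u)) du.
Step 2. Evaluate the standard form: now 5*exp(u).
Step 3. Substitute back u = z**2: now 5*exp(z**2).
Answer: 5*exp(z**2).


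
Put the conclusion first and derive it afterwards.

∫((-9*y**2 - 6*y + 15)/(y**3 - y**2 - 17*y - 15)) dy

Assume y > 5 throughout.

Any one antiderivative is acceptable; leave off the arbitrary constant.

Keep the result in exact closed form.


The answer is -5*log(y - 5) - log(y + 1) - 3*log(y + 3).
Step 1. Decompose ∫((-9*y**2 - 6*y + 15)/(y**3 - y**2 - 17*y - 15)) dy by partial fractions, (-9*y**2 - 6*y + 15)/(y**3 - y**2 - 17*y - 15) = -3/(y + 3) - 1/(y + 1) - 5/(y - 5): now ∫(-5/(y - 5)) dy + ∫(-1/(y + 1)) dy + ∫(-3/(y + 3)) dy.
Step 2. Evaluate the standard form [assuming y > -3]: now -3*log(y + 3) + ∫(-5/(y - 5)) dy + ∫(-1/(y + 1)) dy.
Step 3. Evaluate the standard form [assuming y > -1]: now -log(y + 1) - 3*log(y + 3) + ∫(-5/(y - 5)) dy.
Step 4. Evaluate the standard form [assuming y > 5]: now -5*log(y - 5) - log(y + 1) - 3*log(y + 3).
Answer: -5*log(y - 5) - log(y + 1) - 3*log(y + 3).


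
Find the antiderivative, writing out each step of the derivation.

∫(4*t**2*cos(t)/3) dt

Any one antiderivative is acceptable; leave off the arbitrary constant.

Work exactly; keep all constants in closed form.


Step 1. Integrate ∫(4*t**2*cos(t)/3) dt by parts with u = t**2, dv = (4*cos(t)/3) dt, so v = 4*sin(t)/3: now 4*t**2*sin(t)/3 + ∫(-8*t*sin(t)/3) dt.
Step 2. Integrate ∫(-8*t*sin(t)/3) dt by parts with u = t, dv = (-8*sin(t)/3) dt, so v = 8*cos(t)/3: now 4*t**2*sin(t)/3 + 8*t*cos(t)/3 + ∫(-8*cos(t)/3) dt.
Step 3. Evaluate the standard form: now 4*t**2*sin(t)/3 + 8*t*cos(t)/3 - 8*sin(t)/3.
Answer: 4*t**2*sin(t)/3 + 8*t*cos(t)/3 - 8*sin(t)/3.


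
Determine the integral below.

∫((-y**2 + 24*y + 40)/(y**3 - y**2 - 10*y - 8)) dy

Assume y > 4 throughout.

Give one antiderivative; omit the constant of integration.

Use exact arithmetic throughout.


Answer: 4*log(y - 4) - 3*log(y + 1) - 2*log(y + 2).


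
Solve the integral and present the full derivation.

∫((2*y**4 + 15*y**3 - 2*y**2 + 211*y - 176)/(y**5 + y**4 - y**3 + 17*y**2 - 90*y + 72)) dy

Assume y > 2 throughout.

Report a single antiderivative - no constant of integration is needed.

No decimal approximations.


Step 1. Decompose ∫((2*y**4 + 15*y**3 - 2*y**2 + 211*y - 176)/(y**5 + y**4 - y**3 + 17*y**2 - 90*y + 72)) dy by partial fractions, (2*y**4 + 15*y**3 - 2*y**2 + 211*y - 176)/(y**5 + y**4 - y**3 + 17*y**2 - 90*y + 72) = -4/(y**2 + 9) - 2/(y + 4) - 1/(y - 1) + 5/(y - 2): now ∫(5/(y - 2)) dy + ∫(-1/(y - 1)) dy + ∫(-2/(y + 4)) dy + ∫(-4/(y**2 + 9)) dy.
Step 2. Evaluate the standard form [assuming y > -4]: now -2*log(y + 4) + ∫(5/(y - 2)) dy + ∫(-1/(y - 1)) dy + ∫(-4/(y**2 + 9)) dy.
Step 3. Evaluate the standard form [assuming y > 2]: now 5*log(y - 2) - 2*log(y + 4) + ∫(-1/(y - 1)) dy + ∫(-4/(y**2 + 9)) dy.
Step 4. Evaluate the standard form [assuming y > 1]: now 5*log(y - 2) - log(y - 1) - 2*log(y + 4) + ∫(-4/(y**2 + 9)) dy.
Step 5. Evaluate the standard form: now 5*log(y - 2) - log(y - 1) - 2*log(y + 4) - 4*atan(y/3)/3.
Answer: 5*log(y - 2) - log(y - 1) - 2*log(y + 4) - 4*atan(y/3)/3.


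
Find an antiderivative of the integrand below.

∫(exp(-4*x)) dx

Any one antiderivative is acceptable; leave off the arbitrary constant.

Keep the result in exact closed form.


Answer: -exp(-4*x)/4.


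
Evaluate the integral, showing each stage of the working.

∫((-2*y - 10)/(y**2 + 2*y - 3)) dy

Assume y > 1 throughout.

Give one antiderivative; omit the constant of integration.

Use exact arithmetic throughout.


Step 1. Decompose ∫((-2*y - 10)/(y**2 + 2*y - 3)) dy by partial fractions, (-2*y - 10)/(y**2 + 2*y - 3) = 1/(y + 3) - 3/(y - 1): now ∫(-3/(y - 1)) dy + ∫(1/(y + 3)) dy.
Step 2. Evaluate the standard form [assuming y > -3]: now log(y + 3) + ∫(-3/(y - 1)) dy.
Step 3. Evaluate the standard form [assuming y > 1]: now -3*log(y - 1) + log(y + 3).
Answer: -3*log(y - 1) + log(y + 3).


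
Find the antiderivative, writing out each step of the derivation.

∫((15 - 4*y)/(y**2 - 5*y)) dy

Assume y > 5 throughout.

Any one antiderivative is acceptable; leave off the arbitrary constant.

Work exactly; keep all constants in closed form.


Step 1. Decompose ∫((15 - 4*y)/(y**2 - 5*y)) dy by partial fractions, (15 - 4*y)/(y**2 - 5*y) = -1/(y - 5) - 3/y: now ∫(-3/y) dy + ∫(-1/(y - 5)) dy.
Step 2. Evaluate the standard form [assuming y > 0]: now -3*log(y) + ∫(-1/(y - 5)) dy.
Step 3. Evaluate the standard form [assuming y > 5]: now -3*log(y) - log(y - 5).
Answer: -3*log(y) - log(y - 5).


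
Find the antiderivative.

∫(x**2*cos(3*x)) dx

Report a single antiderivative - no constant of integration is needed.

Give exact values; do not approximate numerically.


Answer: x**2*sin(3*x)/3 + 2*x*cos(3*x)/9 - 2*sin(3*x)/27.


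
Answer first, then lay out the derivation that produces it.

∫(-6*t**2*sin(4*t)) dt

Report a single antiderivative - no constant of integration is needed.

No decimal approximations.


The answer is 3*t**2*cos(4*t)/2 - 3*t*sin(4*t)/4 - 3*cos(4*t)/16.
Step 1. Integrate ∫(-6*t**2*sin(4*t)) dt by parts with u = t**2, dv = (-6*sin(4*t)) dt, so v = 3*cos(4*t)/2: now 3*t**2*cos(4*t)/2 + ∫(-3*t*cos(4*t)) dt.
Step 2. Integrate ∫(-3*t*cos(4*t)) dt by parts with u = t, dv = (-3*cos(4*t)) dt, so v = -3*sin(4*t)/4: now 3*t**2*cos(4*t)/2 - 3*t*sin(4*t)/4 + ∫(3*sin(4*t)/4) dt.
Step 3. Evaluate the standard form: now 3*t**2*cos(4*t)/2 - 3*t*sin(4*t)/4 - 3*cos(4*t)/16.
Answer: 3*t**2*cos(4*t)/2 - 3*t*sin(4*t)/4 - 3*cos(4*t)/16.


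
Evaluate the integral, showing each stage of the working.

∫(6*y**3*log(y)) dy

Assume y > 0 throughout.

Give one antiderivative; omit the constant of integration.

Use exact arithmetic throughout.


Step 1. Integrate ∫(6*y**3*log(y)) dy by parts with u = log(y), dv = (6*y**3) dy, so v = 3*y**4/2 [assuming y > 0]: now 3*y**4*log(y)/2 + ∫(-3*y**3/2) dy.
Step 2. Evaluate the standard form: now 3*y**4*log(y)/2 - 3*y**4/8.
Answer: 3*y**4*log(y)/2 - 3*y**4/8.


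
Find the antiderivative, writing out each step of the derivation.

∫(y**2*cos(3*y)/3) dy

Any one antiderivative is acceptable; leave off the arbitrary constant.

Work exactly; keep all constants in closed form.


Step 1. Integrate ∫(y**2*cos(3*y)/3) dy by parts with u = y**2, dv = (cos(3*y)/3) dy, so v = sin(3*y)/9: now y**2*sin(3*y)/9 + ∫(-2*y*sin(3*y)/9) dy.
Step 2. Integrate ∫(-2*y*sin(3*y)/9) dy by parts with u = y, dv = (-2*sin(3*y)/9) dy, so v = 2*cos(3*y)/27: now y**2*sin(3*y)/9 + 2*y*cos(3*y)/27 + ∫(-2*cos(3*y)/27) dy.
Step 3. Evaluate the standard form: now y**2*sin(3*y)/9 + 2*y*cos(3*y)/27 - 2*sin(3*y)/81.
Answer: y**2*sin(3*y)/9 + 2*y*cos(3*y)/27 - 2*sin(3*y)/81.


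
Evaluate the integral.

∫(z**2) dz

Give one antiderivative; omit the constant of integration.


Answer: z**3/3.


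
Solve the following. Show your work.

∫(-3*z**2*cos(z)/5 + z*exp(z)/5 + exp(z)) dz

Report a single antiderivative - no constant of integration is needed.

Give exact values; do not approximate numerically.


Step 1. Rewrite: now ∫(z*exp(z)/5) dz + ∫(-3*z**2*cos(z)/5) dz + ∫(exp(z)) dz.
Step 2. Integrate ∫(-3*z**2*cos(z)/5) dz by parts with u = z**2, dv = (-3*cos(z)/5) dz, so v = -3*sin(z)/5: now -3*z**2*sin(z)/5 + ∫(z*exp(z)/5) dz + ∫(6*z*sin(z)/5) dz + ∫(exp(z)) dz.
Step 3. Integrate ∫(6*z*sin(z)/5) dz by parts with u = z, dv = (6*sin(z)/5) dz, so v = -6*cos(z)/5: now -3*z**2*sin(z)/5 - 6*z*cos(z)/5 + ∫(z*exp(z)/5) dz + ∫(exp(z)) dz + ∫(6*cos(z)/5) dz.
Step 4. Evaluate the standard form: now -3*z**2*sin(z)/5 - 6*z*cos(z)/5 + 6*sin(z)/5 + ∫(z*exp(z)/5) dz + ∫(exp(z)) dz.
Step 5. Integrate ∫(z*exp(z)/5) dz by parts with u = z, dv = (exp(z)/5) dz, so v = exp(z)/5: now -3*z**2*sin(z)/5 + z*exp(z)/5 - 6*z*cos(z)/5 + 6*sin(z)/5 + ∫(-exp(z)/5) dz + ∫(exp(z)) dz.
Step 6. Evaluate the standard form: now -3*z**2*sin(z)/5 + z*exp(z)/5 - 6*z*cos(z)/5 - exp(z)/5 + 6*sin(z)/5 + ∫(exp(z)) dz.
Step 7. Evaluate the standard form: now -3*z**2*sin(z)/5 + z*exp(z)/5 - 6*z*cos(z)/5 + 4*exp(z)/5 + 6*sin(z)/5.
Answer: -3*z**2*sin(z)/5 + z*exp(z)/5 - 6*z*cos(z)/5 + 4*exp(z)/5 + 6*sin(z)/5.


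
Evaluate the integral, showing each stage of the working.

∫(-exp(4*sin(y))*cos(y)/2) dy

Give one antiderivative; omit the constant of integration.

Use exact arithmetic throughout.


Step 1. Substitute u = sin(y), turning ∫(-exp(4*sin(y))*cos(y)/2) dy into ∫(-exp(4*u)/2) du: now ∫(-exp(4*u)/2) du.
Step 2. Evaluate the standard form: now -exp(4*u)/8.
Step 3. Substitute back u = sin(y): now -exp(4*sin(y))/8.
Answer: -exp(4*sin(y))/8.


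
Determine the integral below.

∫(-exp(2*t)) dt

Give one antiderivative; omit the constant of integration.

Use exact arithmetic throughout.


Answer: -exp(2*t)/2.


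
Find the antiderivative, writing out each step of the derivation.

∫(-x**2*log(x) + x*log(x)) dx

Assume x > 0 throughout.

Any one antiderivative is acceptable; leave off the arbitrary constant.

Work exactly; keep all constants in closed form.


Step 1. Rewrite: now ∫(x*log(x)) dx + ∫(-x**2*log(x)) dx.
Step 2. Integrate ∫(-x**2*log(x)) dx by parts with u = log(x), dv = (-x**2) dx, so v = -x**3/3 [assuming x > 0]: now -x**3*log(x)/3 + ∫(x**2/3) dx + ∫(x*log(x)) dx.
Step 3. Evaluate the standard form: now -x**3*log(x)/3 + x**3/9 + ∫(x*log(x)) dx.
Step 4. Integrate ∫(x*log(x)) dx by parts with u = log(x), dv = (x) dx, so v = x**2/2 [assuming x > 0]: now -x**3*log(x)/3 + x**3/9 + x**2*log(x)/2 + ∫(-x/2) dx.
Step 5. Evaluate the standard form: now -x**3*log(x)/3 + x**3/9 + x**2*log(x)/2 - x**2/4.
Answer: -x**3*log(x)/3 + x**3/9 + x**2*log(x)/2 - x**2/4.


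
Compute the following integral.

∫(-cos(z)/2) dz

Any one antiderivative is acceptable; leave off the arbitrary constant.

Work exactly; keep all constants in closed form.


Answer: -sin(z)/2.


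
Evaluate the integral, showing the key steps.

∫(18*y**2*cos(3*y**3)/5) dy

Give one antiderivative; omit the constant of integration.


Step 1. Substitute u = y**3, turning ∫(18*y**2*cos(3*y**3)/5) dy into ∫(6*cos(3*u)/5) du: now ∫(6*cos(3*u)/5) du.
Step 2. Evaluate the standard form: now 2*sin(3*u)/5.
Step 3. Substitute back u = y**3: now 2*sin(3*y**3)/5.
Answer: 2*sin(3*y**3)/5.


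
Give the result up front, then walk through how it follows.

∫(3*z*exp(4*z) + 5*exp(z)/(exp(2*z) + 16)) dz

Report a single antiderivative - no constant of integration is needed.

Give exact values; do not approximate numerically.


The answer is 3*z*exp(4*z)/4 - 3*exp(4*z)/16 + 5*atan(exp(z)/4)/4.
Step 1. Rewrite: now ∫(3*z*exp(4*z)) dz + ∫(5*exp(z)/(exp(2*z) + 16)) dz.
Step 2. Substitute u = exp(z), turning ∫(5*exp(z)/(exp(2*z) + 16)) dz into ∫(5/(u**2 + 16)) du: now ∫(3*z*exp(4*z)) dz + ∫(5/(u**2 + 16)) du.
Step 3. Evaluate the standard form: now 5*atan(u/4)/4 + ∫(3*z*exp(4*z)) dz.
Step 4. Substitute back u = exp(z): now 5*atan(exp(z)/4)/4 + ∫(3*z*exp(4*z)) dz.
Step 5. Integrate ∫(3*z*exp(4*z)) dz by parts with u = z, dv = (3*exp(4*z)) dz, so v = 3*exp(4*z)/4: now 3*z*exp(4*z)/4 + 5*atan(exp(z)/4)/4 + ∫(-3*exp(4*z)/4) dz.
Step 6. Evaluate the standard form: now 3*z*exp(4*z)/4 - 3*exp(4*z)/16 + 5*atan(exp(z)/4)/4.
Answer: 3*z*exp(4*z)/4 - 3*exp(4*z)/16 + 5*atan(exp(z)/4)/4.


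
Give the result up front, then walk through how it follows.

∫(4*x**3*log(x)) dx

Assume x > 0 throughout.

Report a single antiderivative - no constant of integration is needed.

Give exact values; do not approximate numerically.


The answer is x**4*log(x) - x**4/4.
Step 1. Integrate ∫(4*x**3*log(x)) dx by parts with u = log(x), dv = (4*x**3) dx, so v = x**4 [assuming x > 0]: now x**4*log(x) + ∫(-x**3) dx.
Step 2. Evaluate the standard form: now x**4*log(x) - x**4/4.
Answer: x**4*log(x) - x**4/4.


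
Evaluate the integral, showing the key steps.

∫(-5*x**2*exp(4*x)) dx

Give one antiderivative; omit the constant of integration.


Step 1. Integrate ∫(-5*x**2*exp(4*x)) dx by parts with u = x**2, dv = (-5*exp(4*x)) dx, so v = -5*exp(4*x)/4: now -5*x**2*exp(4*x)/4 + ∫(5*x*exp(4*x)/2) dx.
Step 2. Integrate ∫(5*x*exp(4*x)/2) dx by parts with u = x, dv = (5*exp(4*x)/2) dx, so v = 5*exp(4*x)/8: now -5*x**2*exp(4*x)/4 + 5*x*exp(4*x)/8 + ∫(-5*exp(4*x)/8) dx.
Step 3. Evaluate the standard form: now -5*x**2*exp(4*x)/4 + 5*x*exp(4*x)/8 - 5*exp(4*x)/32.
Answer: -5*x**2*exp(4*x)/4 + 5*x*exp(4*x)/8 - 5*exp(4*x)/32.


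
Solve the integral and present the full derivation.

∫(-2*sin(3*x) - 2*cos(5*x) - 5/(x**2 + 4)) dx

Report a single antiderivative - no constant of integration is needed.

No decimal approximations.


Step 1. Rewrite: now ∫(-5/(x**2 + 4)) dx + ∫(-2*sin(3*x)) dx + ∫(-2*cos(5*x)) dx.
Step 2. Evaluate the standard form: now -5*atan(x/2)/2 + ∫(-2*sin(3*x)) dx + ∫(-2*cos(5*x)) dx.
Step 3. Evaluate the standard form: now -2*sin(5*x)/5 - 5*atan(x/2)/2 + ∫(-2*sin(3*x)) dx.
Step 4. Evaluate the standard form: now -2*sin(5*x)/5 + 2*cos(3*x)/3 - 5*atan(x/2)/2.
Answer: -2*sin(5*x)/5 + 2*cos(3*x)/3 - 5*atan(x/2)/2.


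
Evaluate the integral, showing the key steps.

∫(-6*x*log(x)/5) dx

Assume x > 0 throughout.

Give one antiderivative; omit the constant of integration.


Step 1. Integrate ∫(-6*x*log(x)/5) dx by parts with u = log(x), dv = (-6*x/5) dx, so v = -3*x**2/5 [assuming x > 0]: now -3*x**2*log(x)/5 + ∫(3*x/5) dx.
Step 2. Evaluate the standard form: now -3*x**2*log(x)/5 + 3*x**2/10.
Answer: -3*x**2*log(x)/5 + 3*x**2/10.


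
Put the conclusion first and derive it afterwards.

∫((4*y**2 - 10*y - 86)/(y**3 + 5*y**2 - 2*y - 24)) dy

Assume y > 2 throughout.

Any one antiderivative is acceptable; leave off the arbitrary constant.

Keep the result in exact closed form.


The answer is -3*log(y - 2) + 4*log(y + 3) + 3*log(y + 4).
Step 1. Decompose ∫((4*y**2 - 10*y - 86)/(y**3 + 5*y**2 - 2*y - 24)) dy by partial fractions, (4*y**2 - 10*y - 86)/(y**3 + 5*y**2 - 2*y - 24) = 3/(y + 4) + 4/(y + 3) - 3/(y - 2): now ∫(-3/(y - 2)) dy + ∫(4/(y + 3)) dy + ∫(3/(y + 4)) dy.
Step 2. Evaluate the standard form [assuming y > -4]: now 3*log(y + 4) + ∫(-3/(y - 2)) dy + ∫(4/(y + 3)) dy.
Step 3. Evaluate the standard form [assuming y > -3]: now 4*log(y + 3) + 3*log(y + 4) + ∫(-3/(y - 2)) dy.
Step 4. Evaluate the standard form [assuming y > 2]: now -3*log(y - 2) + 4*log(y + 3) + 3*log(y + 4).
Answer: -3*log(y - 2) + 4*log(y + 3) + 3*log(y + 4).


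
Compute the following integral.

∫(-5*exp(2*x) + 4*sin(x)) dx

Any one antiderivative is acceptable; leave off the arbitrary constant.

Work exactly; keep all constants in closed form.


Answer: -5*exp(2*x)/2 - 4*cos(x).


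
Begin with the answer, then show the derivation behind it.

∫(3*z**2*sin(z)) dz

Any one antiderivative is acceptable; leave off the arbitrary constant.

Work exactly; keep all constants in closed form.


The answer is -3*z**2*cos(z) + 6*z*sin(z) + 6*cos(z).
Step 1. Integrate ∫(3*z**2*sin(z)) dz by parts with u = z**2, dv = (3*sin(z)) dz, so v = -3*cos(z): now -3*z**2*cos(z) + ∫(6*z*cos(z)) dz.
Step 2. Integrate ∫(6*z*cos(z)) dz by parts with u = z, dv = (6*cos(z)) dz, so v = 6*sin(z): now -3*z**2*cos(z) + 6*z*sin(z) + ∫(-6*sin(z)) dz.
Step 3. Evaluate the standard form: now -3*z**2*cos(z) + 6*z*sin(z) + 6*cos(z).
Answer: -3*z**2*cos(z) + 6*z*sin(z) + 6*cos(z).


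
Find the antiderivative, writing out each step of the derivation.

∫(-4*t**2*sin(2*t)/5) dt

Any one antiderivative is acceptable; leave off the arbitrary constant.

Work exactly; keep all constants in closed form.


Step 1. Integrate ∫(-4*t**2*sin(2*t)/5) dt by parts with u = t**2, dv = (-4*sin(2*t)/5) dt, so v = 2*cos(2*t)/5: now 2*t**2*cos(2*t)/5 + ∫(-4*t*cos(2*t)/5) dt.
Step 2. Integrate ∫(-4*t*cos(2*t)/5) dt by parts with u = t, dv = (-4*cos(2*t)/5) dt, so v = -2*sin(2*t)/5: now 2*t**2*cos(2*t)/5 - 2*t*sin(2*t)/5 + ∫(2*sin(2*t)/5) dt.
Step 3. Evaluate the standard form: now 2*t**2*cos(2*t)/5 - 2*t*sin(2*t)/5 - cos(2*t)/5.
Answer: 2*t**2*cos(2*t)/5 - 2*t*sin(2*t)/5 - cos(2*t)/5.


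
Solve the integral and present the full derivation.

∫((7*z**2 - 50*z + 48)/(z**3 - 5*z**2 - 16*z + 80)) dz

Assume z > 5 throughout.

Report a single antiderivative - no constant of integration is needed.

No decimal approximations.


Step 1. Decompose ∫((7*z**2 - 50*z + 48)/(z**3 - 5*z**2 - 16*z + 80)) dz by partial fractions, (7*z**2 - 50*z + 48)/(z**3 - 5*z**2 - 16*z + 80) = 5/(z + 4) + 5/(z - 4) - 3/(z - 5): now ∫(-3/(z - 5)) dz + ∫(5/(z - 4)) dz + ∫(5/(z + 4)) dz.
Step 2. Evaluate the standard form [assuming z > 4]: now 5*log(z - 4) + ∫(-3/(z - 5)) dz + ∫(5/(z + 4)) dz.
Step 3. Evaluate the standard form [assuming z > -4]: now 5*log(z - 4) + 5*log(z + 4) + ∫(-3/(z - 5)) dz.
Step 4. Evaluate the standard form [assuming z > 5]: now -3*log(z - 5) + 5*log(z - 4) + 5*log(z + 4).
Answer: -3*log(z - 5) + 5*log(z - 4) + 5*log(z + 4).


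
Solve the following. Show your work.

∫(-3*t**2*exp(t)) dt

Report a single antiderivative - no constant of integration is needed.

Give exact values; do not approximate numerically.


Step 1. Integrate ∫(-3*t**2*exp(t)) dt by parts with u = t**2, dv = (-3*exp(t)) dt, so v = -3*exp(t): now -3*t**2*exp(t) + ∫(6*t*exp(t)) dt.
Step 2. Integrate ∫(6*t*exp(t)) dt by parts with u = t, dv = (6*exp(t)) dt, so v = 6*exp(t): now -3*t**2*exp(t) + 6*t*exp(t) + ∫(-6*exp(t)) dt.
Step 3. Evaluate the standard form: now -3*t**2*exp(t) + 6*t*exp(t) - 6*exp(t).
Answer: -3*t**2*exp(t) + 6*t*exp(t) - 6*exp(t).


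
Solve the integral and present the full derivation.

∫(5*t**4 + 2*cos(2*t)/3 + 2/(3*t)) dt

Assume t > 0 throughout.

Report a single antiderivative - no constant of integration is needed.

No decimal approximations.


Step 1. Rewrite: now ∫(2/(3*t)) dt + ∫(5*t**4) dt + ∫(2*cos(2*t)/3) dt.
Step 2. Evaluate the standard form: now t**5 + ∫(2/(3*t)) dt + ∫(2*cos(2*t)/3) dt.
Step 3. Evaluate the standard form [assuming t > 0]: now t**5 + 2*log(t)/3 + ∫(2*cos(2*t)/3) dt.
Step 4. Evaluate the standard form: now t**5 + 2*log(t)/3 + sin(2*t)/3.
Answer: t**5 + 2*log(t)/3 + sin(2*t)/3.


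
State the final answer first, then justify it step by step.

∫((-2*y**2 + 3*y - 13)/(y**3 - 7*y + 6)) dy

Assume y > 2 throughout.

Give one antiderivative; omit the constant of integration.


The answer is -3*log(y - 2) + 3*log(y - 1) - 2*log(y + 3).
Step 1. Decompose ∫((-2*y**2 + 3*y - 13)/(y**3 - 7*y + 6)) dy by partial fractions, (-2*y**2 + 3*y - 13)/(y**3 - 7*y + 6) = -2/(y + 3) + 3/(y - 1) - 3/(y - 2): now ∫(-3/(y - 2)) dy + ∫(3/(y - 1)) dy + ∫(-2/(y + 3)) dy.
Step 2. Evaluate the standard form [assuming y > 1]: now 3*log(y - 1) + ∫(-3/(y - 2)) dy + ∫(-2/(y + 3)) dy.
Step 3. Evaluate the standard form [assuming y > 2]: now -3*log(y - 2) + 3*log(y - 1) + ∫(-2/(y + 3)) dy.
Step 4. Evaluate the standard form [assuming y > -3]: now -3*log(y - 2) + 3*log(y - 1) - 2*log(y + 3).
Answer: -3*log(y - 2) + 3*log(y - 1) - 2*log(y + 3).


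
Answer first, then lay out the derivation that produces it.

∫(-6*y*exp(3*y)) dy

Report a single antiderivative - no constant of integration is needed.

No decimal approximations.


The answer is -2*y*exp(3*y) + 2*exp(3*y)/3.
Step 1. Integrate ∫(-6*y*exp(3*y)) dy by parts with u = y, dv = (-6*exp(3*y)) dy, so v = -2*exp(3*y): now -2*y*exp(3*y) + ∫(2*exp(3*y)) dy.
Step 2. Evaluate the standard form: now -2*y*exp(3*y) + 2*exp(3*y)/3.
Answer: -2*y*exp(3*y) + 2*exp(3*y)/3.


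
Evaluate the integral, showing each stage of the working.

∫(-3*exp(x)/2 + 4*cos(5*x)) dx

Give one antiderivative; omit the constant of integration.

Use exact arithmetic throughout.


Step 1. Rewrite: now ∫(-3*exp(x)/2) dx + ∫(4*cos(5*x)) dx.
Step 2. Evaluate the standard form: now 4*sin(5*x)/5 + ∫(-3*exp(x)/2) dx.
Step 3. Evaluate the standard form: now -3*exp(x)/2 + 4*sin(5*x)/5.
Answer: -3*exp(x)/2 + 4*sin(5*x)/5.


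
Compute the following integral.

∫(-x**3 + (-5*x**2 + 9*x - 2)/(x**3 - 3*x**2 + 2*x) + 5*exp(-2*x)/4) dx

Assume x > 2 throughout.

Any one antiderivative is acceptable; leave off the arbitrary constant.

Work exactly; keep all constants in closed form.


Answer: -x**4/4 - log(x) - 2*log(x - 2) - 2*log(x - 1) - 5*exp(-2*x)/8.


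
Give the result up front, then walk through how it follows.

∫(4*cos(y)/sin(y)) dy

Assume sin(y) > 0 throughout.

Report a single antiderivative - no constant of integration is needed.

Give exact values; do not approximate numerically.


The answer is 4*log(sin(y)).
Step 1. Substitute u = sin(y), turning ∫(4*cos(y)/sin(y)) dy into ∫(4/u) du: now ∫(4/u) du.
Step 2. Evaluate the standard form [assuming u > 0]: now 4*log(u).
Step 3. Substitute back u = sin(y): now 4*log(sin(y)).
Answer: 4*log(sin(y)).


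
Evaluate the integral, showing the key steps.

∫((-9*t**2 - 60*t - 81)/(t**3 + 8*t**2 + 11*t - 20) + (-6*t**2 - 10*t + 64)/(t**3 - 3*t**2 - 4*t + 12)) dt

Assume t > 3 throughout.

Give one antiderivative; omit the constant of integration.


Step 1. Rewrite: now ∫((-9*t**2 - 60*t - 81)/(t**3 + 8*t**2 + 11*t - 20)) dt + ∫((-6*t**2 - 10*t + 64)/(t**3 - 3*t**2 - 4*t + 12)) dt.
Step 2. Decompose ∫((-6*t**2 - 10*t + 64)/(t**3 - 3*t**2 - 4*t + 12)) dt by partial fractions, (-6*t**2 - 10*t + 64)/(t**3 - 3*t**2 - 4*t + 12) = 3/(t + 2) - 5/(t - 2) - 4/(t - 3): now ∫((-9*t**2 - 60*t - 81)/(t**3 + 8*t**2 + 11*t - 20)) dt + ∫(-4/(t - 3)) dt + ∫(-5/(t - 2)) dt + ∫(3/(t + 2)) dt.
Step 3. Evaluate the standard form [assuming t > -2]: now 3*log(t + 2) + ∫((-9*t**2 - 60*t - 81)/(t**3 + 8*t**2 + 11*t - 20)) dt + ∫(-4/(t - 3)) dt + ∫(-5/(t - 2)) dt.
Step 4. Evaluate the standard form [assuming t > 2]: now -5*log(t - 2) + 3*log(t + 2) + ∫((-9*t**2 - 60*t - 81)/(t**3 + 8*t**2 + 11*t - 20)) dt + ∫(-4/(t - 3)) dt.
Step 5. Evaluate the standard form [assuming t > 3]: now -4*log(t - 3) - 5*log(t - 2) + 3*log(t + 2) + ∫((-9*t**2 - 60*t - 81)/(t**3 + 8*t**2 + 11*t - 20)) dt.
Step 6. Decompose ∫((-9*t**2 - 60*t - 81)/(t**3 + 8*t**2 + 11*t - 20)) dt by partial fractions, (-9*t**2 - 60*t - 81)/(t**3 + 8*t**2 + 11*t - 20) = -1/(t + 5) - 3/(t + 4) - 5/(t - 1): now -4*log(t - 3) - 5*log(t - 2) + 3*log(t + 2) + ∫(-5/(t - 1)) dt + ∫(-3/(t + 4)) dt + ∫(-1/(t + 5)) dt.
Step 7. Evaluate the standard form [assuming t > 1]: now -4*log(t - 3) - 5*log(t - 2) - 5*log(t - 1) + 3*log(t + 2) + ∫(-3/(t + 4)) dt + ∫(-1/(t + 5)) dt.
Step 8. Evaluate the standard form [assuming t > -4]: now -4*log(t - 3) - 5*log(t - 2) - 5*log(t - 1) + 3*log(t + 2) - 3*log(t + 4) + ∫(-1/(t + 5)) dt.
Step 9. Evaluate the standard form [assuming t > -5]: now -4*log(t - 3) - 5*log(t - 2) - 5*log(t - 1) + 3*log(t + 2) - 3*log(t + 4) - log(t + 5).
Answer: -4*log(t - 3) - 5*log(t - 2) - 5*log(t - 1) + 3*log(t + 2) - 3*log(t + 4) - log(t + 5).
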